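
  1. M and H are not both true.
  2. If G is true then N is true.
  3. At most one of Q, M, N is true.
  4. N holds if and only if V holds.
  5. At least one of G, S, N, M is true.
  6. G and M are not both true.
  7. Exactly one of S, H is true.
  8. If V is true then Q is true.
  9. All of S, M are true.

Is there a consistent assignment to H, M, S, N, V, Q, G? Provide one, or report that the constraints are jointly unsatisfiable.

H=F, M=T, S=T, N=F, V=F, Q=F, G=F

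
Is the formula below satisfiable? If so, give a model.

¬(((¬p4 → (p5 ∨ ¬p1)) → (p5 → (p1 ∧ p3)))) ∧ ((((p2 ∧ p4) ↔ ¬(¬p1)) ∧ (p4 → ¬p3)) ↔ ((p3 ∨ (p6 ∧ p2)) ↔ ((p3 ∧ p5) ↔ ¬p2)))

p1=F; p2=F; p3=T; p4=F; p5=T; p6=F

  ¬(((¬p4 → (p5 ∨ ¬p1)) → (p5 → (p1 ∧ p3)))) = True
    (¬p4 → (p5 ∨ ¬p1)) → (p5 → (p1 ∧ p3)) = False
      ¬p4 → (p5 ∨ ¬p1) = True
        ¬p4 = True
        p5 ∨ ¬p1 = True
          ¬p1 = True
      p5 → (p1 ∧ p3) = False
        p1 ∧ p3 = False
  (((p2 ∧ p4) ↔ ¬(¬p1)) ∧ (p4 → ¬p3)) ↔ ((p3 ∨ (p6 ∧ p2)) ↔ ((p3 ∧ p5) ↔ ¬p2)) = True
    ((p2 ∧ p4) ↔ ¬(¬p1)) ∧ (p4 → ¬p3) = True
      (p2 ∧ p4) ↔ ¬(¬p1) = True
        p2 ∧ p4 = False
        ¬(¬p1) = False
          ¬p1 = True
      p4 → ¬p3 = True
        ¬p3 = False
    (p3 ∨ (p6 ∧ p2)) ↔ ((p3 ∧ p5) ↔ ¬p2) = True
      p3 ∨ (p6 ∧ p2) = True
        p6 ∧ p2 = False
      (p3 ∧ p5) ↔ ¬p2 = True
        p3 ∧ p5 = True
        ¬p2 = True
Both conjuncts True, so the formula holds.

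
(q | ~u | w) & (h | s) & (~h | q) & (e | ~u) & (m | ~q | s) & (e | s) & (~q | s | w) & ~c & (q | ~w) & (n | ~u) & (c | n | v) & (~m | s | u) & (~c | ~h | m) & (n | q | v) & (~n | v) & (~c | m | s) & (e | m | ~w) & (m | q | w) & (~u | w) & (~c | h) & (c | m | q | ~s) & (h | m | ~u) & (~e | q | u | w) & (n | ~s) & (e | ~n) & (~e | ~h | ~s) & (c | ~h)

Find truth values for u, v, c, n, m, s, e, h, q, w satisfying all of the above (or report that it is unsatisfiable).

u = False, v = True, c = False, n = True, m = True, s = True, e = True, h = False, q = True, w = True

Unit clause (~c) forces c = False.
In (c | ~h) only ~h is left, so h = False.
In (h | s) only s is left, so s = True.
In (n | ~s) only n is left, so n = True.
In (e | ~n) only e is left, so e = True.
In (~n | v) only v is left, so v = True.
Set u = False.
Set m = True.
Try q = False:
  (q | ~w) forces w = False.
  clause (~e | q | u | w) is falsified — backtrack.
So q = True.
Set w = True.
All clauses satisfied.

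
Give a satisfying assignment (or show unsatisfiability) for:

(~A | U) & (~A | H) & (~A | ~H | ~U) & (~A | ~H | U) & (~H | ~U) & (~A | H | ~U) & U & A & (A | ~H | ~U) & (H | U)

The formula is unsatisfiable.

Case H = True:
  (~H | ~U) forces U = False.
  Clause (U) is falsified — contradiction.
Case H = False:
  (~A | H) forces A = False.
  Clause (A) is falsified — contradiction.
Both cases fail, so the formula is unsatisfiable.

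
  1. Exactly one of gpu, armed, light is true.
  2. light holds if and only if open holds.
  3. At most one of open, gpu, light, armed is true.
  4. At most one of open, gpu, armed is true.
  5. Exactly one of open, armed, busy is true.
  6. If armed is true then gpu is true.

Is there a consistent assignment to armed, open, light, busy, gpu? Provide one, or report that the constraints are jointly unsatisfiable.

armed = False, open = False, light = False, busy = True, gpu = True

  (1) {gpu, armed, light}: 1 true — exactly one ✓
  (2) light=F, open=F — same ✓
  (3) {open, gpu, light, armed}: 1 true — at most one ✓
  (4) {open, gpu, armed}: 1 true — at most one ✓
  (5) {open, armed, busy}: 1 true — exactly one ✓
  (6) armed=F ⇒ gpu: vacuous ✓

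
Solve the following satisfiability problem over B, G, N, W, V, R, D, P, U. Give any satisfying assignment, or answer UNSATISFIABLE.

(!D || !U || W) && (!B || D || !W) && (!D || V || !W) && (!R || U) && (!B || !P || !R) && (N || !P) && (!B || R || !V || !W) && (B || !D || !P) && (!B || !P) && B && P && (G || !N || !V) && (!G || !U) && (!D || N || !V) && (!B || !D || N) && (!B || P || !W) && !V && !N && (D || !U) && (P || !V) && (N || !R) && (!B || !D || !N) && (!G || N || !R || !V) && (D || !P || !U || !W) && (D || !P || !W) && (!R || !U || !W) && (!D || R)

Case B = True:
  (!B || !P) forces P = False.
  Clause (P) is falsified — contradiction.
Case B = False:
  Clause (B) is falsified — contradiction.
Both cases fail, so the formula is unsatisfiable.

Unsatisfiable — no assignment works.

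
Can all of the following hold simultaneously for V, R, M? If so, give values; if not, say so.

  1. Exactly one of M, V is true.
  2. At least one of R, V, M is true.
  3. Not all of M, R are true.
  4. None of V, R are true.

V=F, R=F, M=T

  (1) {M, V}: 1 true — exactly one ✓
  (2) {R, V, M}: 1 true — at least one ✓
  (3) {M, R}: 1/2 true — not all ✓
  (4) {V, R}: 0 true — none ✓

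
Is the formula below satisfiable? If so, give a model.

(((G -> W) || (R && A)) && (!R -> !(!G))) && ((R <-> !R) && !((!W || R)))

UNSATISFIABLE

The conjunct R <-> !R is unsatisfiable on its own:
  R=F: evaluates to False.
  R=T: evaluates to False.
So the whole conjunction is unsatisfiable.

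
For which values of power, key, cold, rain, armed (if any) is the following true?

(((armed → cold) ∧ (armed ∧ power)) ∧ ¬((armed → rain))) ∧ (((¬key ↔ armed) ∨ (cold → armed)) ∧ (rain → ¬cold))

power=T, key=T, cold=T, rain=F, armed=T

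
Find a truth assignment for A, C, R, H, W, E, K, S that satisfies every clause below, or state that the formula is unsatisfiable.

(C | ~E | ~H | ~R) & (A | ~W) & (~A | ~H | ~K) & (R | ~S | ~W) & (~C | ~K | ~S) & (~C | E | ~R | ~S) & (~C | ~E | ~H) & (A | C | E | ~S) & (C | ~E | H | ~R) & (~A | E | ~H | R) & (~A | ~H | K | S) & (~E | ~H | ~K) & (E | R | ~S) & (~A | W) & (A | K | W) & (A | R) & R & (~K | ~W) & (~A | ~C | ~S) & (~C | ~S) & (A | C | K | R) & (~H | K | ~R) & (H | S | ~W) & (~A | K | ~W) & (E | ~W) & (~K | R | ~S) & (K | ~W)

A=F, C=T, R=T, H=F, W=F, E=T, K=T, S=F

Unit clause (R) forces R = True.
Set A = False.
  then (A | ~W) forces W = False.
  then (A | K | W) forces K = True.
Set C = True.
  then (~C | ~K | ~S) forces S = False.
Set H = False.
Set E = True.
All clauses satisfied.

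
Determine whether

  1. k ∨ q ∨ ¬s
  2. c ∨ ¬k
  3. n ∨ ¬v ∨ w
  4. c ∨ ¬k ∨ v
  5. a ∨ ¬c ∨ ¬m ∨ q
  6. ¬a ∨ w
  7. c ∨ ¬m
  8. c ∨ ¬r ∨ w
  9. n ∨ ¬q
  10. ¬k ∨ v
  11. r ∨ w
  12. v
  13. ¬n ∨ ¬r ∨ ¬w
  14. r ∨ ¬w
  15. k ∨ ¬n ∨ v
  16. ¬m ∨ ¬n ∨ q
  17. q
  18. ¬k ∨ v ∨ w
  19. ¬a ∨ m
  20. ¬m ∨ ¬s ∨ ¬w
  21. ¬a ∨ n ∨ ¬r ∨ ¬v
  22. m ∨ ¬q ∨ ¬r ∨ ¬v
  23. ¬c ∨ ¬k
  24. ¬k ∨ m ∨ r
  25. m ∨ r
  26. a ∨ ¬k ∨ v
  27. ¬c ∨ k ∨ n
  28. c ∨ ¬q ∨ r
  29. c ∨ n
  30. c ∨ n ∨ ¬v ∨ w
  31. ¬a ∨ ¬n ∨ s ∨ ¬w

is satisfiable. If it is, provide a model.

r = True, v = True, s = True, a = False, q = True, k = False, c = True, m = True, w = False, n = True

Unit clause (v) forces v = True.
Unit clause (q) forces q = True.
In (n ∨ ¬q) only n is left, so n = True.
Try r = False:
  (r ∨ w) forces w = True.
  clause (r ∨ ¬w) is falsified — backtrack.
So r = True.
  then (¬n ∨ ¬r ∨ ¬w) forces w = False.
  then (m ∨ ¬q ∨ ¬r ∨ ¬v) forces m = True.
  then (¬a ∨ w) forces a = False.
  then (c ∨ ¬m) forces c = True.
  then (¬c ∨ ¬k) forces k = False.
Set s = True.
All clauses satisfied.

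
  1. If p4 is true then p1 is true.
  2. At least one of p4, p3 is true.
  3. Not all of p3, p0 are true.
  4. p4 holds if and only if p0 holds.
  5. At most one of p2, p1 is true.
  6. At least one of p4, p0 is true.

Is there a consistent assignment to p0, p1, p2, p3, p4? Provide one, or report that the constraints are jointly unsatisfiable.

p0 = True, p1 = True, p2 = False, p3 = False, p4 = True

  (1) p4=T ⇒ p1: T ✓
  (2) {p4, p3}: 1 true — at least one ✓
  (3) {p3, p0}: 1/2 true — not all ✓
  (4) p4=T, p0=T — same ✓
  (5) {p2, p1}: 1 true — at most one ✓
  (6) {p4, p0}: 2 true — at least one ✓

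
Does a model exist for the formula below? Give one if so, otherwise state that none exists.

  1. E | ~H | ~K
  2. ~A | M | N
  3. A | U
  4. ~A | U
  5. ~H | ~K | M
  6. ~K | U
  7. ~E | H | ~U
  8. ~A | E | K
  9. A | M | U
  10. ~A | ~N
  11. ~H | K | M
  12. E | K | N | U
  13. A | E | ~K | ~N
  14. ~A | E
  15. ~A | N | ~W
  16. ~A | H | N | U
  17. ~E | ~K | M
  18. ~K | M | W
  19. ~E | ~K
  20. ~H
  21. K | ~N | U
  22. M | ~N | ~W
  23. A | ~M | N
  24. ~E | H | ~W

A = False; W = True; M = False; H = False; E = False; K = False; N = False; U = True

Unit clause (~H) forces H = False.
Try A = True:
  (~A | U) forces U = True.
  (~E | H | ~U) forces E = False.
  clause (~A | E) is falsified — backtrack.
So A = False.
  then (A | U) forces U = True.
  then (~E | H | ~U) forces E = False.
Set W = True.
Set M = False.
  then (M | ~N | ~W) forces N = False.
Set K = False.
All clauses satisfied.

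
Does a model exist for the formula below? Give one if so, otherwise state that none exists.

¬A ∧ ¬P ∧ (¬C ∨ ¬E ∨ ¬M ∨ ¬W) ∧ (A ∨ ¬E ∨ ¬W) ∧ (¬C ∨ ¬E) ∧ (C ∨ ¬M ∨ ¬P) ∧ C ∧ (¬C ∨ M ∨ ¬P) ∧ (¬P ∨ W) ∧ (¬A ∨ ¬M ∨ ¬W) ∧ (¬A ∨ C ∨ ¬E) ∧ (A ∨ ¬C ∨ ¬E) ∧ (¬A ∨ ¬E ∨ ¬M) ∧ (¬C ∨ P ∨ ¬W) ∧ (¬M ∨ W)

Unit clause (¬A) forces A = False.
Unit clause (¬P) forces P = False.
Unit clause (C) forces C = True.
In (A ∨ ¬C ∨ ¬E) only ¬E is left, so E = False.
In (¬C ∨ P ∨ ¬W) only ¬W is left, so W = False.
In (¬M ∨ W) only ¬M is left, so M = False.
All clauses satisfied.

E = False, M = False, W = False, A = False, C = True, P = False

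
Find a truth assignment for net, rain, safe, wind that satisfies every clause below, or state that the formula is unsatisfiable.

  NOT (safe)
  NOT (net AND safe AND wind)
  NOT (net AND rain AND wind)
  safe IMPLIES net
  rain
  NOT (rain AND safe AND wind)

Unit clause (NOT safe) forces safe = False.
Unit clause (rain) forces rain = True.
Set net = False.
Set wind = False.
Check each clause:
  (NOT safe): NOT safe holds.
  (rain): rain holds.
  (NOT net OR NOT rain OR NOT wind): NOT net holds.
  (net OR NOT safe): NOT safe holds.
  (NOT net OR NOT safe OR NOT wind): NOT net holds.
  (NOT rain OR NOT safe OR NOT wind): NOT safe holds.
All clauses satisfied.

net = False, rain = True, safe = False, wind = False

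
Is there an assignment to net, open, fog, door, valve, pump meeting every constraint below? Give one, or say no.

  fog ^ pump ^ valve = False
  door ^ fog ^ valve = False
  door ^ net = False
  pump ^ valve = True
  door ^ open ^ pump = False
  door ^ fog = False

net: True, open: False, fog: True, door: True, valve: False, pump: True

fog ^ pump ^ valve = T ^ T ^ F = False ✓
door ^ fog ^ valve = T ^ T ^ F = False ✓
door ^ net = T ^ T = False ✓
pump ^ valve = T ^ F = True ✓
door ^ open ^ pump = T ^ F ^ T = False ✓
door ^ fog = T ^ T = False ✓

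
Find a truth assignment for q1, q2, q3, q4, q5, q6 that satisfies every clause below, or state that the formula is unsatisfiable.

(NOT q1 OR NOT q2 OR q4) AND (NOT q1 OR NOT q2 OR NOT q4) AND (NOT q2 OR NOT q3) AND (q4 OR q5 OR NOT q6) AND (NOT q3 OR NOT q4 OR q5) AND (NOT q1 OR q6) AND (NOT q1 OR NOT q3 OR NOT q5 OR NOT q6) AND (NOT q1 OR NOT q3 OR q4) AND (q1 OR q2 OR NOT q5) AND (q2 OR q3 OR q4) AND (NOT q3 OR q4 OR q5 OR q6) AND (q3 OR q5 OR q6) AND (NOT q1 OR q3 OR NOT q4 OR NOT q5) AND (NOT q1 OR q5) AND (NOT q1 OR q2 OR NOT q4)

q1 = False; q2 = True; q3 = False; q4 = True; q5 = True; q6 = True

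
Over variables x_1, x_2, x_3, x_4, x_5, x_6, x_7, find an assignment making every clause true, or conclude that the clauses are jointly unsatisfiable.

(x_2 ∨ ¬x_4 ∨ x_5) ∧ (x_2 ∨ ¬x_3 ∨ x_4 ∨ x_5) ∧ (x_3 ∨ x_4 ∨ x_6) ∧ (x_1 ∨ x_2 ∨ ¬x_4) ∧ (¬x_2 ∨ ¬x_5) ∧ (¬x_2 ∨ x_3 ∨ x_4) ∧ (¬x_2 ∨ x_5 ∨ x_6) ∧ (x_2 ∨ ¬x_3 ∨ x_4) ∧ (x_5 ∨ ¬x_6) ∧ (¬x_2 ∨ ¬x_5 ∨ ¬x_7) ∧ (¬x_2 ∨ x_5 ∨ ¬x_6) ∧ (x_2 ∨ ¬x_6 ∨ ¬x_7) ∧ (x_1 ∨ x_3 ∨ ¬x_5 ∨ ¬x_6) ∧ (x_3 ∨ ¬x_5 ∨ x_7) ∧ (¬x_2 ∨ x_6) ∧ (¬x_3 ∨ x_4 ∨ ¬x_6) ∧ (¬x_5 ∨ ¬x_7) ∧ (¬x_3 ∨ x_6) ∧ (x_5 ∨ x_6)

Set x_1 = True.
Try x_2 = True:
  (¬x_2 ∨ ¬x_5) forces x_5 = False.
  (¬x_2 ∨ x_5 ∨ x_6) forces x_6 = True.
  clause (x_5 ∨ ¬x_6) is falsified — backtrack.
So x_2 = False.
Set x_3 = True.
  then (x_2 ∨ ¬x_3 ∨ x_4) forces x_4 = True.
  then (¬x_3 ∨ x_6) forces x_6 = True.
  then (x_2 ∨ ¬x_4 ∨ x_5) forces x_5 = True.
  then (x_2 ∨ ¬x_6 ∨ ¬x_7) forces x_7 = False.
All clauses satisfied.

x_1 = True; x_2 = False; x_3 = True; x_4 = True; x_5 = True; x_6 = True; x_7 = False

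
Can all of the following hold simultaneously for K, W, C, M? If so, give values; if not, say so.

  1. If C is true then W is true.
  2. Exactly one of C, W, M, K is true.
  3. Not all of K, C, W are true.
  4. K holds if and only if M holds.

K = False, W = True, C = False, M = False

  (1) C=F ⇒ W: vacuous ✓
  (2) {C, W, M, K}: 1 true — exactly one ✓
  (3) {K, C, W}: 1/3 true — not all ✓
  (4) K=F, M=F — same ✓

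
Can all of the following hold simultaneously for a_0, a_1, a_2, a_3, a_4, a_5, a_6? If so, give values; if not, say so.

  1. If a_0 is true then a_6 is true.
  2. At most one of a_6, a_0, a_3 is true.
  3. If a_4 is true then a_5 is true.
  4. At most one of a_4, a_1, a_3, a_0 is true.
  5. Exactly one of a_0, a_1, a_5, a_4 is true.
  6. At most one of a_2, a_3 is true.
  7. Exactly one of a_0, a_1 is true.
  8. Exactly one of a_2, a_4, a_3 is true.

a_0 = False, a_1 = True, a_2 = True, a_3 = False, a_4 = False, a_5 = False, a_6 = False

  (1) a_0=F ⇒ a_6: vacuous ✓
  (2) {a_6, a_0, a_3}: 0 true — at most one ✓
  (3) a_4=F ⇒ a_5: vacuous ✓
  (4) {a_4, a_1, a_3, a_0}: 1 true — at most one ✓
  (5) {a_0, a_1, a_5, a_4}: 1 true — exactly one ✓
  (6) {a_2, a_3}: 1 true — at most one ✓
  (7) {a_0, a_1}: 1 true — exactly one ✓
  (8) {a_2, a_4, a_3}: 1 true — exactly one ✓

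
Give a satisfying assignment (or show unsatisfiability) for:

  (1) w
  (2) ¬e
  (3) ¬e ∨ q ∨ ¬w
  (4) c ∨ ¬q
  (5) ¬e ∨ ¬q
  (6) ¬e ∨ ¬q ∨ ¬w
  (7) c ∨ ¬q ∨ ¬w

Unit clause (w) forces w = True.
Unit clause (¬e) forces e = False.
Set q = False.
Set c = True.
All clauses satisfied.

e: False; q: False; w: True; c: True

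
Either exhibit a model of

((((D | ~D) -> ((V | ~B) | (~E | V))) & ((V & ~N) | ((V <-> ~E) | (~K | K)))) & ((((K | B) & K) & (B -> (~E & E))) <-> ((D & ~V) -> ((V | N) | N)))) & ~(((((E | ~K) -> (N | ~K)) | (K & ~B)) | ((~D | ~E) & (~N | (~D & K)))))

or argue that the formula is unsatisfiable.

UNSATISFIABLE

Case K = True: the formula simplifies to (((D | ~D) -> ((V | ~B) | (~E | V))) & ((B -> (~E & E)) <-> ((D & ~V) -> ((V | N) | N)))) & ~((((E -> N) | ~B) | ((~D | ~E) & (~N | ~D)))).
  D = True: simplifies to (((V | ~B) | (~E | V)) & ((B -> (~E & E)) <-> (~V -> ((V | N) | N)))) & ~((((E -> N) | ~B) | (~E & ~N))).
    E = True: simplifies to (((V | ~B) | V) & (~B <-> (~V -> ((V | N) | N)))) & ~((N | ~B)).
      B = True: simplifies to ((V | V) & ~((~V -> ((V | N) | N)))) & ~N.
        V = True: the conjunct ~((~V -> ((V | N) | N))) becomes ~((False -> True)) = False.
        V = False: the conjunct V | V becomes False | False = False.
      B = False: the conjunct ~((N | ~B)) becomes ~((N | True)) = False.
    E = False: the conjunct ~((((E -> N) | ~B) | (~E & ~N))) becomes ~((True | ~N)) = False.
  D = False: the conjunct ~((((E -> N) | ~B) | ((~D | ~E) & (~N | ~D)))) becomes ~((((E -> N) | ~B) | True)) = False.
Case K = False: the conjunct ~(((((E | ~K) -> (N | ~K)) | (K & ~B)) | ((~D | ~E) & (~N | (~D & K))))) becomes ~((True | ((~D | ~E) & ~N))) = False.
Both cases fail — unsatisfiable.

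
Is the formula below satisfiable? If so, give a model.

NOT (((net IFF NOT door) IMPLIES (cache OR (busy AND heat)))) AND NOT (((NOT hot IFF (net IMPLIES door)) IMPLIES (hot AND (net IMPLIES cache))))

hot=T, net=T, heat=F, busy=T, door=F, cache=F

  NOT (((net IFF NOT door) IMPLIES (cache OR (busy AND heat)))) = True
    (net IFF NOT door) IMPLIES (cache OR (busy AND heat)) = False
      net IFF NOT door = True
        NOT door = True
      cache OR (busy AND heat) = False
        busy AND heat = False
  NOT (((NOT hot IFF (net IMPLIES door)) IMPLIES (hot AND (net IMPLIES cache)))) = True
    (NOT hot IFF (net IMPLIES door)) IMPLIES (hot AND (net IMPLIES cache)) = False
      NOT hot IFF (net IMPLIES door) = True
        NOT hot = False
        net IMPLIES door = False
      hot AND (net IMPLIES cache) = False
        net IMPLIES cache = False
Both conjuncts True, so the formula holds.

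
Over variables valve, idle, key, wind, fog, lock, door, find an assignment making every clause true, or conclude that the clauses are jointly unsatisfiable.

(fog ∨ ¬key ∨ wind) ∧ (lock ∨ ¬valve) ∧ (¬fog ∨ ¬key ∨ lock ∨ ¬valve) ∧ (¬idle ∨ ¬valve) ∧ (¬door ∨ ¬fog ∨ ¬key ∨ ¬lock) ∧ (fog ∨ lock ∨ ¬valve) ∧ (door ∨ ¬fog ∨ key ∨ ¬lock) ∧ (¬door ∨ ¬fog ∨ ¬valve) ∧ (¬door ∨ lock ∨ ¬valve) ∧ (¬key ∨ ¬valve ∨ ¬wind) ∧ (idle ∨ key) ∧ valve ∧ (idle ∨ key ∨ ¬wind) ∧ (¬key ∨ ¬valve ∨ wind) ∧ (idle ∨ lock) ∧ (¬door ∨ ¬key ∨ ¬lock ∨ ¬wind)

Unsatisfiable

Case valve = True:
  (lock ∨ ¬valve) forces lock = True.
  (¬idle ∨ ¬valve) forces idle = False.
  (idle ∨ key) forces key = True.
  (¬key ∨ ¬valve ∨ ¬wind) forces wind = False.
  Clause (¬key ∨ ¬valve ∨ wind) is falsified — contradiction.
Case valve = False:
  Clause (valve) is falsified — contradiction.
Both cases fail, so the formula is unsatisfiable.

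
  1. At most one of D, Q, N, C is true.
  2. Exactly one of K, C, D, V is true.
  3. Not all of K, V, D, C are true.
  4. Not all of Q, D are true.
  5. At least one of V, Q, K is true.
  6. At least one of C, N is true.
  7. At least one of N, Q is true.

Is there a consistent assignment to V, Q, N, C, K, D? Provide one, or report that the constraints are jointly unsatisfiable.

V=T, Q=F, N=T, C=F, K=F, D=F

  (1) {D, Q, N, C}: 1 true — at most one ✓
  (2) {K, C, D, V}: 1 true — exactly one ✓
  (3) {K, V, D, C}: 1/4 true — not all ✓
  (4) {Q, D}: 0/2 true — not all ✓
  (5) {V, Q, K}: 1 true — at least one ✓
  (6) {C, N}: 1 true — at least one ✓
  (7) {N, Q}: 1 true — at least one ✓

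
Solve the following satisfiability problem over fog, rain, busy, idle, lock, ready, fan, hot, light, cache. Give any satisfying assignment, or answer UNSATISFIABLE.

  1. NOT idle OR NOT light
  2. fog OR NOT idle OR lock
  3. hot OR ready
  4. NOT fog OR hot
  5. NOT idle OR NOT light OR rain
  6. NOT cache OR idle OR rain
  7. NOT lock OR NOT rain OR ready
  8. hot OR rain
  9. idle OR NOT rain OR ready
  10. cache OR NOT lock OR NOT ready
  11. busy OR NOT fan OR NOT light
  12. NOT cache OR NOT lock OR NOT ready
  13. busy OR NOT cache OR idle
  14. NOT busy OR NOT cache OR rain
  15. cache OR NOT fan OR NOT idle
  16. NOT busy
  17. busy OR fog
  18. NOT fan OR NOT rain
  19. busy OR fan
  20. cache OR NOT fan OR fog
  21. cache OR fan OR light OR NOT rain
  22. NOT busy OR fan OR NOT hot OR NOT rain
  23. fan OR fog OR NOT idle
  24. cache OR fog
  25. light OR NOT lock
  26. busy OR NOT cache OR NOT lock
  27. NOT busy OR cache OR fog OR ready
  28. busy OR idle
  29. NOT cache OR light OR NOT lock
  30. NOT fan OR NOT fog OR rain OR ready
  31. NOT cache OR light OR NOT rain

fog = True; rain = False; busy = False; idle = True; lock = False; ready = True; fan = True; hot = True; light = False; cache = True

Unit clause (NOT busy) forces busy = False.
In (busy OR fog) only fog is left, so fog = True.
In (busy OR fan) only fan is left, so fan = True.
In (busy OR idle) only idle is left, so idle = True.
In (NOT idle OR NOT light) only NOT light is left, so light = False.
In (NOT fog OR hot) only hot is left, so hot = True.
In (cache OR NOT fan OR NOT idle) only cache is left, so cache = True.
In (NOT fan OR NOT rain) only NOT rain is left, so rain = False.
In (light OR NOT lock) only NOT lock is left, so lock = False.
In (NOT fan OR NOT fog OR rain OR ready) only ready is left, so ready = True.
All clauses satisfied.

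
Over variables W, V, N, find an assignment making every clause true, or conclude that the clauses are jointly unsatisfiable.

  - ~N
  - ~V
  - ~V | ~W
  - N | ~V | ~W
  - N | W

W = True, V = False, N = False

Unit clause (~N) forces N = False.
Unit clause (~V) forces V = False.
In (N | W) only W is left, so W = True.
Check each clause:
  (~N): ~N holds.
  (~V): ~V holds.
  (~V | ~W): ~V holds.
  (N | ~V | ~W): ~V holds.
  (N | W): W holds.
All clauses satisfied.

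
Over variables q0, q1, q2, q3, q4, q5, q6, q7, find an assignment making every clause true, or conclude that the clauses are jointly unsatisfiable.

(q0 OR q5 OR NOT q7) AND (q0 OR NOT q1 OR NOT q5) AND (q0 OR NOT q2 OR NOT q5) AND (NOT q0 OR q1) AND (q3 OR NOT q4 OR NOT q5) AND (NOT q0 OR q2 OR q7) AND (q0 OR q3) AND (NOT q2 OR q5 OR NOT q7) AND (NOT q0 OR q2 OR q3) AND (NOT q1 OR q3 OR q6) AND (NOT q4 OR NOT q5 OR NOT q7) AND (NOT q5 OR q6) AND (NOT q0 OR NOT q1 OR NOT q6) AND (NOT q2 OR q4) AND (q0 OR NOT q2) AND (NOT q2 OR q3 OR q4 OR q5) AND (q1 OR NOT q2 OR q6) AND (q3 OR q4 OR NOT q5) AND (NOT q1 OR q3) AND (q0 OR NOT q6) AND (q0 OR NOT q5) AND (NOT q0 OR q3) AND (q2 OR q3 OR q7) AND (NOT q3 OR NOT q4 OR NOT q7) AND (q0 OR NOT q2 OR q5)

q0 = False; q1 = True; q2 = False; q3 = True; q4 = False; q5 = False; q6 = False; q7 = False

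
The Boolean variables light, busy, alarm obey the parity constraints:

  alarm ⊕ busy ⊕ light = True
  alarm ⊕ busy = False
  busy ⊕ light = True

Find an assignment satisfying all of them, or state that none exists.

light: True, busy: False, alarm: False

alarm ⊕ busy ⊕ light = F ⊕ F ⊕ T = True ✓
alarm ⊕ busy = F ⊕ F = False ✓
busy ⊕ light = F ⊕ T = True ✓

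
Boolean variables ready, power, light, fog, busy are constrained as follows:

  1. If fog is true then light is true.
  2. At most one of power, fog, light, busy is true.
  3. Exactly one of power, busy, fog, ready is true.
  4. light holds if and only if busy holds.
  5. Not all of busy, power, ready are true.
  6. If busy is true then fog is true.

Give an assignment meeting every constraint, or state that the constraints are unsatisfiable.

ready = True, power = False, light = False, fog = False, busy = False

  (1) fog=F ⇒ light: vacuous ✓
  (2) {power, fog, light, busy}: 0 true — at most one ✓
  (3) {power, busy, fog, ready}: 1 true — exactly one ✓
  (4) light=F, busy=F — same ✓
  (5) {busy, power, ready}: 1/3 true — not all ✓
  (6) busy=F ⇒ fog: vacuous ✓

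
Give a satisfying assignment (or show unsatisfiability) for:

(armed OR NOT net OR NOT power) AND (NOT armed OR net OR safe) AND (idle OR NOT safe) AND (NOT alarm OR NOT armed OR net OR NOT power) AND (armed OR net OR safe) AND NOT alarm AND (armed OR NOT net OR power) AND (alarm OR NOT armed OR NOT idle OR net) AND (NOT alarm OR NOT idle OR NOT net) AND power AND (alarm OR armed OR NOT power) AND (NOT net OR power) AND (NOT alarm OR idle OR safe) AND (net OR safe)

power: True, safe: False, idle: False, armed: True, alarm: False, net: True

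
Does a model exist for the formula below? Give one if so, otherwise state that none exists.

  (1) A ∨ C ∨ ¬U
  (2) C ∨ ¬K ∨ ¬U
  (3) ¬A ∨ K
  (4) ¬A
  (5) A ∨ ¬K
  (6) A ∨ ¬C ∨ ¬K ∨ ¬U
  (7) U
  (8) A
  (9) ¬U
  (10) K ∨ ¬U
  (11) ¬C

Case U = True:
  Clause (¬U) is falsified — contradiction.
Case U = False:
  Clause (U) is falsified — contradiction.
Both cases fail, so the formula is unsatisfiable.

Unsatisfiable — no assignment works.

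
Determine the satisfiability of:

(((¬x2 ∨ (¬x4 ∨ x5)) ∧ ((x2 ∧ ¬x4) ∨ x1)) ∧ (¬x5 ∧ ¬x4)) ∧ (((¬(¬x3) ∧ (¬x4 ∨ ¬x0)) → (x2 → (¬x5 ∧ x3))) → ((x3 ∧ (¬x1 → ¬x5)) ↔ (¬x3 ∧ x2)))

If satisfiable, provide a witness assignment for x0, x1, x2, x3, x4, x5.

x0 = True; x1 = True; x2 = False; x3 = False; x4 = False; x5 = False

  ((¬x2 ∨ (¬x4 ∨ x5)) ∧ ((x2 ∧ ¬x4) ∨ x1)) ∧ (¬x5 ∧ ¬x4) = True
    (¬x2 ∨ (¬x4 ∨ x5)) ∧ ((x2 ∧ ¬x4) ∨ x1) = True
      ¬x2 ∨ (¬x4 ∨ x5) = True
        ¬x2 = True
        ¬x4 ∨ x5 = True
          ¬x4 = True
      (x2 ∧ ¬x4) ∨ x1 = True
        x2 ∧ ¬x4 = False
          ¬x4 = True
    ¬x5 ∧ ¬x4 = True
      ¬x5 = True
      ¬x4 = True
  ((¬(¬x3) ∧ (¬x4 ∨ ¬x0)) → (x2 → (¬x5 ∧ x3))) → ((x3 ∧ (¬x1 → ¬x5)) ↔ (¬x3 ∧ x2)) = True
    (¬(¬x3) ∧ (¬x4 ∨ ¬x0)) → (x2 → (¬x5 ∧ x3)) = True
      ¬(¬x3) ∧ (¬x4 ∨ ¬x0) = False
        ¬(¬x3) = False
          ¬x3 = True
        ¬x4 ∨ ¬x0 = True
          ¬x4 = True
          ¬x0 = False
      x2 → (¬x5 ∧ x3) = True
        ¬x5 ∧ x3 = False
          ¬x5 = True
    (x3 ∧ (¬x1 → ¬x5)) ↔ (¬x3 ∧ x2) = True
      x3 ∧ (¬x1 → ¬x5) = False
        ¬x1 → ¬x5 = True
          ¬x1 = False
          ¬x5 = True
      ¬x3 ∧ x2 = False
        ¬x3 = True
Both conjuncts True, so the formula holds.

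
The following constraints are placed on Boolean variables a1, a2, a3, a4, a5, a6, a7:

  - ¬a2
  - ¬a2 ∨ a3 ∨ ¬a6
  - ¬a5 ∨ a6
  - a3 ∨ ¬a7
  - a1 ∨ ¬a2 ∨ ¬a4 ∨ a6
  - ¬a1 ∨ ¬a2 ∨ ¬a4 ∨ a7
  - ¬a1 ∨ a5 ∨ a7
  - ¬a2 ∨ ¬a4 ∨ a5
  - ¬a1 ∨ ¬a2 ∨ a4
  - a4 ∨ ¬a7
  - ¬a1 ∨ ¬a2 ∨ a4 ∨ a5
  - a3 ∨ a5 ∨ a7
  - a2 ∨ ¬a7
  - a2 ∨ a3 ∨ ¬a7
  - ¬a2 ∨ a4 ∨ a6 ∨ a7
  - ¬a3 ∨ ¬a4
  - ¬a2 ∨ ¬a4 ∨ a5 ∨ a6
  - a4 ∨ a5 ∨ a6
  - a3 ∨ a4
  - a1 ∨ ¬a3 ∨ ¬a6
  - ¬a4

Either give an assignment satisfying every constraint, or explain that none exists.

a1: True, a2: False, a3: True, a4: False, a5: True, a6: True, a7: False

Unit clause (¬a2) forces a2 = False.
In (a2 ∨ ¬a7) only ¬a7 is left, so a7 = False.
Unit clause (¬a4) forces a4 = False.
In (a3 ∨ a4) only a3 is left, so a3 = True.
Try a1 = False:
  (a1 ∨ ¬a3 ∨ ¬a6) forces a6 = False.
  (¬a5 ∨ a6) forces a5 = False.
  clause (a4 ∨ a5 ∨ a6) is falsified — backtrack.
So a1 = True.
  then (¬a1 ∨ a5 ∨ a7) forces a5 = True.
  then (¬a5 ∨ a6) forces a6 = True.
All clauses satisfied.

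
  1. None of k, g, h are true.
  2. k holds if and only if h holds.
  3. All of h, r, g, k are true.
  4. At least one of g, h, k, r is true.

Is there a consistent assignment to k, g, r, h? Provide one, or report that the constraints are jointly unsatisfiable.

UNSATISFIABLE

Case k = True:
  Constraint (1) is violated (k=T) — contradiction.
Case k = False:
  Constraint (3) is violated (k=F) — contradiction.
Both cases fail — unsatisfiable.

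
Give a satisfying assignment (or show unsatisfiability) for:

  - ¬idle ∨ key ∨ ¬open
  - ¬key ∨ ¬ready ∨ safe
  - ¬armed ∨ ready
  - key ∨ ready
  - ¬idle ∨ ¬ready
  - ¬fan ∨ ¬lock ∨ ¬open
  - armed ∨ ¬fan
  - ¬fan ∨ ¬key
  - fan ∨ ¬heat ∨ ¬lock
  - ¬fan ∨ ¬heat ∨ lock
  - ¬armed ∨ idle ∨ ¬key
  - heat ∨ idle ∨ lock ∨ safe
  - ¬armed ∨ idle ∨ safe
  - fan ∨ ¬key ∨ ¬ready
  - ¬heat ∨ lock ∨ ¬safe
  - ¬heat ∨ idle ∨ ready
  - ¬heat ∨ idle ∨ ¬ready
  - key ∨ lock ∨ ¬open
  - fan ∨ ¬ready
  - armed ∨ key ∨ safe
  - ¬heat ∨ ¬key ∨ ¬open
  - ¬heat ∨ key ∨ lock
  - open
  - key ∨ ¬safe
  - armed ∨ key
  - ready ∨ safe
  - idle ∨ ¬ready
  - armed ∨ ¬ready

Unit clause (open) forces open = True.
Set ready = False.
  then (¬armed ∨ ready) forces armed = False.
  then (key ∨ ready) forces key = True.
  then (armed ∨ ¬fan) forces fan = False.
  then (¬heat ∨ ¬key ∨ ¬open) forces heat = False.
  then (ready ∨ safe) forces safe = True.
Set lock = True.
Set idle = True.
All clauses satisfied.

ready: False, fan: False, heat: False, safe: True, lock: True, open: True, armed: False, key: True, idle: True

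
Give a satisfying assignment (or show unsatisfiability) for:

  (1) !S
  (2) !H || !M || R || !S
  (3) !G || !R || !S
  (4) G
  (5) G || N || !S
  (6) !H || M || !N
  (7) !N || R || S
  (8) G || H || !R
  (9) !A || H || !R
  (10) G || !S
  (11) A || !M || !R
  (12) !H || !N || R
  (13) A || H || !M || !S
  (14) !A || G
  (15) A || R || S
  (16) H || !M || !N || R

A: False; S: False; H: False; M: False; N: False; R: True; G: True

Unit clause (!S) forces S = False.
Unit clause (G) forces G = True.
Set A = False.
  then (A || R || S) forces R = True.
  then (A || !M || !R) forces M = False.
Set H = False.
Set N = False.
All clauses satisfied.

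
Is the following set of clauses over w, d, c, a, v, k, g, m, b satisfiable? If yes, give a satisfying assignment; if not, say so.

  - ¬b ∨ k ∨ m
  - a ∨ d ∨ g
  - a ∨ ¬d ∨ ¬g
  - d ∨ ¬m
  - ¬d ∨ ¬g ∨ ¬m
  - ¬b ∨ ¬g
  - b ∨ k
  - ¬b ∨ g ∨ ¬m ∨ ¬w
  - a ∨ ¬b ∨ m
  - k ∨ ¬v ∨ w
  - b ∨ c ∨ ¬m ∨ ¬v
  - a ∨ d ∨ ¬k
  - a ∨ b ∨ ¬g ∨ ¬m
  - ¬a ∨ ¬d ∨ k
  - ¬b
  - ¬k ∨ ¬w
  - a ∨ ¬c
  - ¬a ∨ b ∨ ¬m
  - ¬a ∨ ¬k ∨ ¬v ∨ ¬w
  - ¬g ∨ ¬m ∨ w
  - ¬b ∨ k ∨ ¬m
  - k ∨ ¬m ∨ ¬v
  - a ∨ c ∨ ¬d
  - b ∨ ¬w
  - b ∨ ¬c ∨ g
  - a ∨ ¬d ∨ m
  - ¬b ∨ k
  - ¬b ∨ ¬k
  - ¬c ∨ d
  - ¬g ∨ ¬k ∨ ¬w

w = False, d = True, c = False, a = True, v = False, k = True, g = True, m = False, b = False

Unit clause (¬b) forces b = False.
In (b ∨ ¬w) only ¬w is left, so w = False.
In (b ∨ k) only k is left, so k = True.
Set d = True.
Set c = False.
  then (a ∨ c ∨ ¬d) forces a = True.
  then (¬a ∨ b ∨ ¬m) forces m = False.
Set v = False.
Set g = True.
All clauses satisfied.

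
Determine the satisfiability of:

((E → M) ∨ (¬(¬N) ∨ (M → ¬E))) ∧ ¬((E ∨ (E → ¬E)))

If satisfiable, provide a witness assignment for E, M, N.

UNSATISFIABLE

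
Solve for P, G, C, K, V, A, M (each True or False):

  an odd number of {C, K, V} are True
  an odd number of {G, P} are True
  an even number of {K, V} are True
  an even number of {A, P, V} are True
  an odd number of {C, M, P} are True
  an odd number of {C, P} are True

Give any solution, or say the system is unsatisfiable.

P = False, G = True, C = True, K = True, V = True, A = True, M = False

{C, K, V}: 3 true → odd ✓
{G, P}: 1 true → odd ✓
{K, V}: 2 true → even ✓
{A, P, V}: 2 true → even ✓
{C, M, P}: 1 true → odd ✓
{C, P}: 1 true → odd ✓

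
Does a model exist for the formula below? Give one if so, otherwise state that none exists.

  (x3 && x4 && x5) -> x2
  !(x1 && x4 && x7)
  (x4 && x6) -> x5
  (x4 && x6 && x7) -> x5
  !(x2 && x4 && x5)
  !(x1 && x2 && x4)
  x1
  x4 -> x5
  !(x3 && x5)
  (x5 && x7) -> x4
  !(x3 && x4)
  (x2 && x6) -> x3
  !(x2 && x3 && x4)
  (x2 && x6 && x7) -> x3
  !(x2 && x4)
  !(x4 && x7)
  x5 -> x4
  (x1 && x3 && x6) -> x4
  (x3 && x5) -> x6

x1: True, x2: True, x3: True, x4: False, x5: False, x6: False, x7: False

Unit clause (x1) forces x1 = True.
Set x2 = True.
  then (!x1 || !x2 || !x4) forces x4 = False.
  then (x4 || !x5) forces x5 = False.
Set x3 = True.
  then (!x1 || !x3 || x4 || !x6) forces x6 = False.
Set x7 = False.
All clauses satisfied.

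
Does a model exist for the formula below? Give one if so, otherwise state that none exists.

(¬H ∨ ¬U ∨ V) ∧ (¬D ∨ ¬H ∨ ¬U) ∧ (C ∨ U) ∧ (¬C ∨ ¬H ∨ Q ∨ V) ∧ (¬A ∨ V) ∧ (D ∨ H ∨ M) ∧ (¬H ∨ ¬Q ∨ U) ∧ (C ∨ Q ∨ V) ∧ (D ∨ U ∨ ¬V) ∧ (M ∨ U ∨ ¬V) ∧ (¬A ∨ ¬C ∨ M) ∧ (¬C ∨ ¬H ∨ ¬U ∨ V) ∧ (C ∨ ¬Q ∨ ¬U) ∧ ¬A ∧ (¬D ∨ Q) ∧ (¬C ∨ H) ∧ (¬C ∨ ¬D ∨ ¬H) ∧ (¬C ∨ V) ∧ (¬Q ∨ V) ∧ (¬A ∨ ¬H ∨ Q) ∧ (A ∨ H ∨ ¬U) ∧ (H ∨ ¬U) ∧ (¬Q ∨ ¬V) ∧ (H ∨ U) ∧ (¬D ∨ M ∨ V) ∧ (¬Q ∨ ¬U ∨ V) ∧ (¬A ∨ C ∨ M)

Unit clause (¬A) forces A = False.
Set C = False.
  then (C ∨ U) forces U = True.
  then (C ∨ ¬Q ∨ ¬U) forces Q = False.
  then (¬D ∨ Q) forces D = False.
  then (A ∨ H ∨ ¬U) forces H = True.
  then (¬H ∨ ¬U ∨ V) forces V = True.
Set M = True.
All clauses satisfied.

C = False, Q = False, V = True, A = False, M = True, H = True, U = True, D = False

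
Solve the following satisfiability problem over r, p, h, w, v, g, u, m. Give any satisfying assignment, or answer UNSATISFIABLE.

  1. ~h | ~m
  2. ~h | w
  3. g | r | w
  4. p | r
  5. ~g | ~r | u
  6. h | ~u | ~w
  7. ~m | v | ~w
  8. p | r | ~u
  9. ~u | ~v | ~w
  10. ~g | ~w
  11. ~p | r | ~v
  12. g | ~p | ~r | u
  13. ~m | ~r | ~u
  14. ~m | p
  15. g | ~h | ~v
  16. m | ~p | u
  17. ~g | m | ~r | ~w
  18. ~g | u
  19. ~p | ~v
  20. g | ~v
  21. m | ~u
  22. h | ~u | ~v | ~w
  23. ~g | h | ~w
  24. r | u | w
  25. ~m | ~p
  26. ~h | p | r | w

Try r = False:
  (p | r) forces p = True.
  (~p | r | ~v) forces v = False.
  (~m | ~p) forces m = False.
  (m | ~p | u) forces u = True.
  clause (m | ~u) is falsified — backtrack.
So r = True.
Set p = False.
  then (~m | p) forces m = False.
  then (m | ~u) forces u = False.
  then (~g | ~r | u) forces g = False.
  then (g | ~v) forces v = False.
Set h = True.
  then (~h | w) forces w = True.
All clauses satisfied.

r: True, p: False, h: True, w: True, v: False, g: False, u: False, m: False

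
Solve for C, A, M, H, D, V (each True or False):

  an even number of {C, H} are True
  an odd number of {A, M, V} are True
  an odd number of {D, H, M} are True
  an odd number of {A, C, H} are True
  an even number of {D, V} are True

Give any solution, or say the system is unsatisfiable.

C: True; A: True; M: False; H: True; D: False; V: False

{C, H}: 2 true → even ✓
{A, M, V}: 1 true → odd ✓
{D, H, M}: 1 true → odd ✓
{A, C, H}: 3 true → odd ✓
{D, V}: 0 true → even ✓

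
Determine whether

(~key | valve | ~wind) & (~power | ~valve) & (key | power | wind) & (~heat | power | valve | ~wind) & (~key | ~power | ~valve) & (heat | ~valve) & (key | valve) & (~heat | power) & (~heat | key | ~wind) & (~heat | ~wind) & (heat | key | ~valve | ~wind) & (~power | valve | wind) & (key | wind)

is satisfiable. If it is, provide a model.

valve: False, key: True, heat: False, wind: False, power: False

Try valve = True:
  (~power | ~valve) forces power = False.
  (heat | ~valve) forces heat = True.
  clause (~heat | power) is falsified — backtrack.
So valve = False.
  then (key | valve) forces key = True.
  then (~key | valve | ~wind) forces wind = False.
  then (~power | valve | wind) forces power = False.
  then (~heat | power) forces heat = False.
All clauses satisfied.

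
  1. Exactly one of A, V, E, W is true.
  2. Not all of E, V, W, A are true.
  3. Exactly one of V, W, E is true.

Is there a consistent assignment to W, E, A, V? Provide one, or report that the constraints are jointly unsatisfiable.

W: True; E: False; A: False; V: False

  (1) {A, V, E, W}: 1 true — exactly one ✓
  (2) {E, V, W, A}: 1/4 true — not all ✓
  (3) {V, W, E}: 1 true — exactly one ✓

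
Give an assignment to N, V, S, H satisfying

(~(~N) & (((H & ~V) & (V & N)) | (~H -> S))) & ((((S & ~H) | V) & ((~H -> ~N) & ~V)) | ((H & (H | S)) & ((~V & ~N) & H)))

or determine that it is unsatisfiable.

Unsatisfiable

Case N = True: the formula simplifies to (((H & ~V) & V) | (~H -> S)) & (((S & ~H) | V) & (H & ~V)).
  H = True: simplifies to V & ~V.
    V = True: the conjunct ~V is False.
    V = False: the conjunct V is False.
  H = False: the conjunct H is False.
Case N = False: the conjunct ~(~N) becomes ~(~False) = False.
Both cases fail — unsatisfiable.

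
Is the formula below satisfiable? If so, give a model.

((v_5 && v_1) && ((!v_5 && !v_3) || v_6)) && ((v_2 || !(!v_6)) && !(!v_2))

v_1: True, v_2: True, v_3: True, v_5: True, v_6: True

  (v_5 && v_1) && ((!v_5 && !v_3) || v_6) = True
    v_5 && v_1 = True
    (!v_5 && !v_3) || v_6 = True
      !v_5 && !v_3 = False
        !v_5 = False
        !v_3 = False
  (v_2 || !(!v_6)) && !(!v_2) = True
    v_2 || !(!v_6) = True
      !(!v_6) = True
        !v_6 = False
    !(!v_2) = True
      !v_2 = False
Both conjuncts True, so the formula holds.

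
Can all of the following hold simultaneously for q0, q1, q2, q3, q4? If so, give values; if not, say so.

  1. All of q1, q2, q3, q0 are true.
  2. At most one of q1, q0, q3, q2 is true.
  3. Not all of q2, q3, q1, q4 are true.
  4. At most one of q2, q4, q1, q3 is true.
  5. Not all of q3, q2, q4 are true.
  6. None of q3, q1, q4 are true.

Unsatisfiable — no assignment works.

Case q1 = True:
  Constraint (6) is violated (q1=T) — contradiction.
Case q1 = False:
  Constraint (1) is violated (q1=F) — contradiction.
Both cases fail — unsatisfiable.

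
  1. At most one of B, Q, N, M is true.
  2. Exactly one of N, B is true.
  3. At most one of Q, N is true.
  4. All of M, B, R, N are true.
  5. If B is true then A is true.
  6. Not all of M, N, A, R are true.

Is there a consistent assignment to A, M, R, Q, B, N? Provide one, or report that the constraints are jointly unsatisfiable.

Case M = True:
  (1) with M=T forces B = False.
  Constraint (4) is violated (B=F) — contradiction.
Case M = False:
  Constraint (4) is violated (M=F) — contradiction.
Both cases fail — unsatisfiable.

No satisfying assignment exists.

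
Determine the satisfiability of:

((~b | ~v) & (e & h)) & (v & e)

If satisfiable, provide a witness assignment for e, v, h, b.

e = True; v = True; h = True; b = False

  (~b | ~v) & (e & h) = True
    ~b | ~v = True
      ~b = True
      ~v = False
    e & h = True
  v & e = True
Both conjuncts True, so the formula holds.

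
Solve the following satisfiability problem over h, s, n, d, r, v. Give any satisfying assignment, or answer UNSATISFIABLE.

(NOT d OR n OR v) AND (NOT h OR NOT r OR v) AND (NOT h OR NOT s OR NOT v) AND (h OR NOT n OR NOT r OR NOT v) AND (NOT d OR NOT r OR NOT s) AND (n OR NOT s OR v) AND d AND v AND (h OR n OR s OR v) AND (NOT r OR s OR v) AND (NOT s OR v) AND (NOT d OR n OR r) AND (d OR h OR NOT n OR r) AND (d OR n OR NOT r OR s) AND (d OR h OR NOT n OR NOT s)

Unit clause (d) forces d = True.
Unit clause (v) forces v = True.
Set h = True.
  then (NOT h OR NOT s OR NOT v) forces s = False.
Set n = False.
  then (NOT d OR n OR r) forces r = True.
All clauses satisfied.

h: True, s: False, n: False, d: True, r: True, v: True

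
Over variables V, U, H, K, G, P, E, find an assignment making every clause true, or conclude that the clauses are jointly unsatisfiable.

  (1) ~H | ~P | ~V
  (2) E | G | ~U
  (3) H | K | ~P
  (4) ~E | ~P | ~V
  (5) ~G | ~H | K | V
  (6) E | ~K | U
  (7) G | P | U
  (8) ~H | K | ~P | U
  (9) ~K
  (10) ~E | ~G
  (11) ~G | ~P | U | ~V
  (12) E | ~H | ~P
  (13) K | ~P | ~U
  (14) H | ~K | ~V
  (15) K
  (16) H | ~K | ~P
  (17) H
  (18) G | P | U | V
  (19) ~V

The formula is unsatisfiable.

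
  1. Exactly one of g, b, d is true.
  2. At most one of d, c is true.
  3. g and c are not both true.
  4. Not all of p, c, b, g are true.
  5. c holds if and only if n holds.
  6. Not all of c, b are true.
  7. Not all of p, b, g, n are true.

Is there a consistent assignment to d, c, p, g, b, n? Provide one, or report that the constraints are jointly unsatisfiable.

d = True, c = False, p = False, g = False, b = False, n = False

  (1) {g, b, d}: 1 true — exactly one ✓
  (2) {d, c}: 1 true — at most one ✓
  (3) g=F, c=F — not both ✓
  (4) {p, c, b, g}: 0/4 true — not all ✓
  (5) c=F, n=F — same ✓
  (6) {c, b}: 0/2 true — not all ✓
  (7) {p, b, g, n}: 0/4 true — not all ✓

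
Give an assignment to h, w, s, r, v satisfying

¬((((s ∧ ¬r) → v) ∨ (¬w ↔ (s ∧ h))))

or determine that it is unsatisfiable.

h = False; w = False; s = True; r = False; v = False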